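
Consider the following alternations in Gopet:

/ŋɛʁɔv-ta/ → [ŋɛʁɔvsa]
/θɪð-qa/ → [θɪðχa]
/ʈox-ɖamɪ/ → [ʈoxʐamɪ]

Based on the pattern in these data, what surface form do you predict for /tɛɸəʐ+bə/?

[tɛɸəʐβə]

The data show progressive manner assimilation: /t/ → [s] after /v/; /q/ → [χ] after /ð/; /ɖ/ → [ʐ] after /x/. In each pair only manner changes, matching the preceding consonant, while place and voice stay constant.
The rule targets /b/ (voiced bilabial stop), which sits after the trigger /ʐ/ (fricative).
A voiced bilabial fricative is [β], so the surface segment is [β].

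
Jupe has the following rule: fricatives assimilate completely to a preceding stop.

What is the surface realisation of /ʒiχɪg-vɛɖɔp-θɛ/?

/v/ is the segment targeted by the rule; it sits immediately after /g/, so it assimilates completely and surfaces as [g].
At the second juncture, /θ/ likewise becomes [p] adjacent to /p/.

[ʒiχɪggɛɖɔppɛ]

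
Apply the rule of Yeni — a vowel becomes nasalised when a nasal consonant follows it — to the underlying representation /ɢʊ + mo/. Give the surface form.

[ɢʊ̃mo]

The vowel /ʊ/ is adjacent to the following nasal /m/, so it acquires [+nasal] and surfaces as [ʊ̃].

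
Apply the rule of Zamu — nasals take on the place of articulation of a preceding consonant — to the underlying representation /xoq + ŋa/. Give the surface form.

The rule targets /ŋ/ (voiced velar nasal), which sits after the trigger /q/ (uvular).
A voiced uvular nasal is [ɴ], so the surface segment is [ɴ].

[xoqɴa]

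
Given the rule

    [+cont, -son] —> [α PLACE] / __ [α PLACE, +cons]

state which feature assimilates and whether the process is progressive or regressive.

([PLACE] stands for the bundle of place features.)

regressive place assimilation

The rule copies the place features (abbreviated [PLACE]) from the environment onto the target, so the assimilating feature is place.
The conditioning segment sits to the right of the focus bar, meaning the trigger follows the segment that changes — regressive assimilation.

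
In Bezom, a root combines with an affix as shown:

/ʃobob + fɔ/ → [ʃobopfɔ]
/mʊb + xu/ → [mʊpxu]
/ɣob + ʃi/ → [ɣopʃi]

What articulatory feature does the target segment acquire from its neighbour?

Underlying /b/ is realised as [p] next to /f/; /f/ itself does not change.
The change voiced → voiceless matches the voicing of the following /f/, identifying this as voicing assimilation.
Checking the remaining alternations: /b/ → [p] before /x/ (voiced → voiceless, matching voiceless); /b/ → [p] before /ʃ/ (voiced → voiceless, matching voiceless) — only voicing changes, and always toward the following segment.

voicing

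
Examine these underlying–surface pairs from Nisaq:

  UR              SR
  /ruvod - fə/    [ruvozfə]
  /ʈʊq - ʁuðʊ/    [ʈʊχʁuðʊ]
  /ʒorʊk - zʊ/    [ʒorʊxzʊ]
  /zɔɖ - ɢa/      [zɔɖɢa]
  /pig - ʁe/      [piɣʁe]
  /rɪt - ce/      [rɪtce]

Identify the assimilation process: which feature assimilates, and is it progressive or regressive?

Comparing underlying and surface forms, /d/ → [z] is the alternation; the neighbouring /f/ is constant.
The change stop → fricative matches the manner of the following /f/, identifying this as manner assimilation.
Place and voice are unchanged, so the assimilation is partial, not total.
Checking the remaining alternations: /q/ → [χ] before /ʁ/ (stop → fricative, matching a fricative); /k/ → [x] before /z/ (stop → fricative, matching a fricative); /g/ → [ɣ] before /ʁ/ (stop → fricative, matching a fricative) — only manner changes, and always toward the following segment.
Nothing changes in [zɔɖɢa], [rɪtce]: there the adjacent consonants already agree in manner (/ɖ/ and /ɢ/ are both stops; /t/ and /c/ are both stops), so these forms are consistent with the same rule.
Since the segment that changes precedes the conditioning segment, the assimilation is regressive.

regressive manner assimilation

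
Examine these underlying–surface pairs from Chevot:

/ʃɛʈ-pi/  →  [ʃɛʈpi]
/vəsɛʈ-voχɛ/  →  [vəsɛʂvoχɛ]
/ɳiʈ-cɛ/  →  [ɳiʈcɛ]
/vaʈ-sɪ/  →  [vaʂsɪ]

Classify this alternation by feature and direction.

regressive manner assimilation

Comparing underlying and surface forms, /ʈ/ → [ʂ] is the alternation; the neighbouring /v/ is constant.
/ʈ/ is a stop while /v/ is a fricative; the output [ʂ] is a fricative, matching the trigger — so the feature that spreads is manner.
Place and voice are unchanged, so the assimilation is partial, not total.
Checking the remaining alternation: /ʈ/ → [ʂ] before /s/ (stop → fricative, matching a fricative) — only manner changes, and always toward the following segment.
Nothing changes in [ʃɛʈpi], [ɳiʈcɛ]: there the adjacent consonants already agree in manner (/ʈ/ and /p/ are both stops; /ʈ/ and /c/ are both stops), so these forms are consistent with the same rule.
The trigger is the following segment, so the direction is regressive (anticipatory).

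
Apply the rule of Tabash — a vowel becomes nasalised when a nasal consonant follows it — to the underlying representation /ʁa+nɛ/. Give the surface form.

[ʁãnɛ]

/a/ sits next to the nasal /n/ and is therefore nasalised to [ã].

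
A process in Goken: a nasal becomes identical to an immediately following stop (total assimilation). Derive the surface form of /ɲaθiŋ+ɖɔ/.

/ŋ/ is the segment targeted by the rule; it sits immediately before /ɖ/, so it assimilates completely and surfaces as [ɖ].

[ɲaθiɖɖɔ]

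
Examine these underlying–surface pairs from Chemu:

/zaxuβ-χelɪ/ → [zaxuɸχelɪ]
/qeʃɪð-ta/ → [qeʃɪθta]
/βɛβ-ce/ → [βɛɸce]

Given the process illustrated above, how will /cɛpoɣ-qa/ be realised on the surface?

[cɛpoxqa]

The data show regressive voicing assimilation: /β/ → [ɸ] before /χ/; /ð/ → [θ] before /t/; /β/ → [ɸ] before /c/. In each pair only voicing changes, matching the following consonant, while place and manner stay constant.
The rule targets /ɣ/ (voiced velar fricative), which sits before the trigger /q/ (voiceless).
The voiceless velar fricative is [x], so /ɣ/ → [x].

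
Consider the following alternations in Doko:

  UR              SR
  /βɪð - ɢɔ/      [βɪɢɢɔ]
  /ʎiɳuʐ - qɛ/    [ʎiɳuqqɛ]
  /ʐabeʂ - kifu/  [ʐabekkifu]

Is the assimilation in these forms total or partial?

Comparing underlying and surface forms, /ð/ → [ɢ] is the alternation; the neighbouring /ɢ/ is constant.
The output [ɢ] is identical to the trigger /ɢ/ — every feature (place, manner, voicing) has been copied — so this is total assimilation.
The remaining alternations confirm this: /ʐ/ → [q] before /q/; /ʂ/ → [k] before /k/ — in each case the output is a copy of the following consonant.

total assimilation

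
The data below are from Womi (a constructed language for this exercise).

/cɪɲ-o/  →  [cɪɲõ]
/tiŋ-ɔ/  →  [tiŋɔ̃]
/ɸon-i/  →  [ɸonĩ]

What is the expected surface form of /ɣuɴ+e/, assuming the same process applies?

[ɣuɴẽ]

The data show progressive nasality assimilation (vowel nasalisation): /o/ → [õ] after /ɲ/; /ɔ/ → [ɔ̃] after /ŋ/; /i/ → [ĩ] after /n/ — a vowel is nasalised by an immediately preceding nasal consonant.
/e/ sits next to the nasal /ɴ/ and is therefore nasalised to [ẽ].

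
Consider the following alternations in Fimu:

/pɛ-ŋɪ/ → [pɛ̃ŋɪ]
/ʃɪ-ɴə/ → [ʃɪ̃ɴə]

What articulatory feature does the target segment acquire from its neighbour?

The vowel /ɛ/ surfaces as nasalised [ɛ̃] next to the following nasal /ŋ/ — it has acquired the [+nasal] feature of its neighbour.
Likewise in the remaining data: /ɪ/ → [ɪ̃] before /ɴ/ — each time a vowel is nasalised next to a following nasal.

nasality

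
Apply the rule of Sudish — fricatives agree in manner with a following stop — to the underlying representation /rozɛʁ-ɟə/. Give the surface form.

The rule targets /ʁ/ (voiced uvular fricative), which sits before the trigger /ɟ/ (stop).
The voiced uvular stop is [ɢ], so /ʁ/ → [ɢ].

[rozɛɢɟə]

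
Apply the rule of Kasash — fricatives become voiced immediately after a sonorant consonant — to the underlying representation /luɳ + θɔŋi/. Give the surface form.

[luɳðɔŋi]

The rule targets /θ/ (voiceless dental fricative), which sits after the trigger /ɳ/ (voiced).
A voiced dental fricative is [ð], so the surface segment is [ð].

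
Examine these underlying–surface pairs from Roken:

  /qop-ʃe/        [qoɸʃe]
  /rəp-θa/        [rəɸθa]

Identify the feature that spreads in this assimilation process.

manner

The segment that alternates is /p/, which surfaces as [ɸ] when adjacent to /ʃ/.
/p/ is a stop while /ʃ/ is a fricative; the output [ɸ] is a fricative, matching the trigger — so the feature that spreads is manner.
The other alternating form patterns the same way: /p/ → [ɸ] before /θ/ (stop → fricative, matching a fricative) — only manner changes, and always toward the following segment.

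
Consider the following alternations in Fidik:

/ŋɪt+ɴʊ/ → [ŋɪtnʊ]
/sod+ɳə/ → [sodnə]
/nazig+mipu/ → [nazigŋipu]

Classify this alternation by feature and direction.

Comparing underlying and surface forms, /ɴ/ → [n] is the alternation; the neighbouring /t/ is constant.
The change uvular → alveolar matches the place of the preceding /t/, identifying this as place assimilation.
Manner and voice are unchanged, so the assimilation is partial, not total.
The other alternating forms pattern the same way: /ɳ/ → [n] after /d/ (retroflex → alveolar, matching alveolar); /m/ → [ŋ] after /g/ (bilabial → velar, matching velar) — only place changes, and always toward the preceding segment.
Since the segment that changes follows the conditioning segment, the assimilation is progressive.

progressive place assimilation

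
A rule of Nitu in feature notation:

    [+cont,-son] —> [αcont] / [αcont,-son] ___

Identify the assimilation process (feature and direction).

progressive manner assimilation

The shared variable α links the value of [cont] on the target to that of the neighbouring obstruent. [cont] distinguishes stops from fricatives — a manner-of-articulation feature — so this is manner assimilation.
Since the environment is written before the underscore, the trigger precedes the target; the direction is progressive.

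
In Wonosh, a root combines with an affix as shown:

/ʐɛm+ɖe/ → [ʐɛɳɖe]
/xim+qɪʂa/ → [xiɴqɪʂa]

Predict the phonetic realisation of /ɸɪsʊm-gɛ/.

[ɸɪsʊŋgɛ]

The data show regressive place assimilation: /m/ → [ɳ] before /ɖ/; /m/ → [ɴ] before /q/. In each pair only place changes, matching the following consonant, while manner and voice stay constant.
/m/ is a voiced bilabial nasal. The following trigger /g/ is velar, so /m/ must become velar as well.
A voiced velar nasal is [ŋ], so the surface segment is [ŋ].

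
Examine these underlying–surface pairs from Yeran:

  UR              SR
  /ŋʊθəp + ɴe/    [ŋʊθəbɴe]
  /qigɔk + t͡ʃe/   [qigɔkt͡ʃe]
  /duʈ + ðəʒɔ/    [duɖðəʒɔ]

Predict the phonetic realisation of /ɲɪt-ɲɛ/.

The data show regressive voicing assimilation: /p/ → [b] before /ɴ/; /ʈ/ → [ɖ] before /ð/. In each pair only voicing changes, matching the following consonant, while place and manner stay constant.
No alternation appears in [qigɔkt͡ʃe]: there the adjacent consonants already agree in voicing (/k/ and /t͡ʃ/ are both voiceless), so this form is consistent with the same rule.
The rule targets /t/ (voiceless alveolar stop), which sits before the trigger /ɲ/ (voiced).
A voiced alveolar stop is [d], so the surface segment is [d].

[ɲɪdɲɛ]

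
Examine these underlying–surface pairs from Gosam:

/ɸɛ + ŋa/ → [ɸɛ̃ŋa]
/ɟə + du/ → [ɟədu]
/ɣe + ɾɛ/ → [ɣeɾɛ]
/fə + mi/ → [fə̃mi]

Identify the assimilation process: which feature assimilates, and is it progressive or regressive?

regressive nasality assimilation (vowel nasalisation)

The vowel /ɛ/ surfaces as nasalised [ɛ̃] next to the following nasal /ŋ/ — it has acquired the [+nasal] feature of its neighbour.
The other form shows the same pattern: /ə/ → [ə̃] before /m/ — each time a vowel is nasalised next to a following nasal.
No change occurs in [ɟədu], [ɣeɾɛ] because the vowel at the boundary is adjacent to an oral consonant, not a nasal (/ə/ next to /d/; /e/ next to /ɾ/).
Because the conditioning nasal is to the right of the vowel that changes, the process is regressive (anticipatory).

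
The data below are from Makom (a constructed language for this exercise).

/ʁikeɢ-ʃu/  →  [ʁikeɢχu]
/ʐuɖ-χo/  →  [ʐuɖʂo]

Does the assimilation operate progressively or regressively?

The segment that alternates is /ʃ/, which surfaces as [χ] when adjacent to /ɢ/.
The change postalveolar → uvular matches the place of the preceding /ɢ/, identifying this as place assimilation.
Checking the remaining alternation: /χ/ → [ʂ] after /ɖ/ (uvular → retroflex, matching retroflex) — only place changes, and always toward the preceding segment.
Since the segment that changes follows the conditioning segment, the assimilation is progressive.

progressive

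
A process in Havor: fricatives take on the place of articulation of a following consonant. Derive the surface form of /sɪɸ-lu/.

The rule targets /ɸ/ (voiceless bilabial fricative), which sits before the trigger /l/ (alveolar).
Changing only its place to alveolar gives [s] — the voiceless alveolar fricative.

[sɪslu]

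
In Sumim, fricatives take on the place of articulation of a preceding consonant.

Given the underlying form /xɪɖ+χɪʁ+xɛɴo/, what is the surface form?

[xɪɖʂɪʁχɛɴo]

/χ/ is a voiceless uvular fricative. The preceding trigger /ɖ/ is retroflex, so /χ/ must become retroflex as well.
Changing only its place to retroflex gives [ʂ] — the voiceless retroflex fricative.
At the second juncture, /x/ likewise becomes [χ] adjacent to /ʁ/.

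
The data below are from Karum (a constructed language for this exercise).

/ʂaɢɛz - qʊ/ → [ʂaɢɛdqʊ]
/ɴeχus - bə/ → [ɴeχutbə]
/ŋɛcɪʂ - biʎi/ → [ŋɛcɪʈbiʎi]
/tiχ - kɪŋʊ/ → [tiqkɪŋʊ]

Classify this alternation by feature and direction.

Underlying /z/ is realised as [d] next to /q/; /q/ itself does not change.
/z/ is a fricative while /q/ is a stop; the output [d] is a stop, matching the trigger — so the feature that spreads is manner.
Place and voice are unchanged, so the assimilation is partial, not total.
Checking the remaining alternations: /s/ → [t] before /b/ (fricative → stop, matching a stop); /ʂ/ → [ʈ] before /b/ (fricative → stop, matching a stop); /χ/ → [q] before /k/ (fricative → stop, matching a stop) — only manner changes, and always toward the following segment.
The trigger is the following segment, so the direction is regressive (anticipatory).

regressive manner assimilation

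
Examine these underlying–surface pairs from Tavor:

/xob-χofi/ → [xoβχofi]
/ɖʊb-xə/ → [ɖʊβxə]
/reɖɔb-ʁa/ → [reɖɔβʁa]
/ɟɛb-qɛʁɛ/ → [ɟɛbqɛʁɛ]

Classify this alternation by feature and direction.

regressive manner assimilation

Comparing underlying and surface forms, /b/ → [β] is the alternation; the neighbouring /χ/ is constant.
The change stop → fricative matches the manner of the following /χ/, identifying this as manner assimilation.
Place and voice are unchanged, so the assimilation is partial, not total.
The other alternating forms pattern the same way: /b/ → [β] before /x/ (stop → fricative, matching a fricative); /b/ → [β] before /ʁ/ (stop → fricative, matching a fricative) — only manner changes, and always toward the following segment.
Nothing changes in [ɟɛbqɛʁɛ]: there the adjacent consonants already agree in manner (/b/ and /q/ are both stops), so this form is consistent with the same rule.
The trigger is the following segment, so the direction is regressive (anticipatory).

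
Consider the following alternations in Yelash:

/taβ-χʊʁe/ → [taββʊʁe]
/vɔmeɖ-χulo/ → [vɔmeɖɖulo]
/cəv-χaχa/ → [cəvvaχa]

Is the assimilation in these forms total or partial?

total assimilation

Underlying /χ/ is realised as [β] next to /β/; /β/ itself does not change.
The output [β] is identical to the trigger /β/ — every feature (place, manner, voicing) has been copied — so this is total assimilation.
The remaining alternations confirm this: /χ/ → [ɖ] after /ɖ/; /χ/ → [v] after /v/ — in each case the output is a copy of the preceding consonant.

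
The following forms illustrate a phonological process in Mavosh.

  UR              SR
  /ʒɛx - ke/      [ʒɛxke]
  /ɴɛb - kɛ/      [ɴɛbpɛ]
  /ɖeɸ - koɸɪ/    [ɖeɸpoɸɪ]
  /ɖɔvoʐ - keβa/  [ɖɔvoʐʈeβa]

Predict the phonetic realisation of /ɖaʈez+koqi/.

The data show progressive place assimilation: /k/ → [p] after /b/; /k/ → [p] after /ɸ/; /k/ → [ʈ] after /ʐ/. In each pair only place changes, matching the preceding consonant, while manner and voice stay constant.
Nothing changes in [ʒɛxke]: there the adjacent consonants already agree in place (/k/ and /x/ are both velar), so this form is consistent with the same rule.
The rule targets /k/ (voiceless velar stop), which sits after the trigger /z/ (alveolar).
A voiceless alveolar stop is [t], so the surface segment is [t].

[ɖaʈeztoqi]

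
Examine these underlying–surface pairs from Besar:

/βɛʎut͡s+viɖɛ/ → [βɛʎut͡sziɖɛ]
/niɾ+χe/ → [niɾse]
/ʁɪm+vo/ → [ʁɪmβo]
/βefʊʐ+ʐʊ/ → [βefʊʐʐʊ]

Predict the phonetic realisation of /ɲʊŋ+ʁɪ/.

The data show progressive place assimilation: /v/ → [z] after /t͡s/; /χ/ → [s] after /ɾ/; /v/ → [β] after /m/. In each pair only place changes, matching the preceding consonant, while manner and voice stay constant.
No alternation appears in [βefʊʐʐʊ]: there the adjacent consonants already agree in place (/ʐ/ and /ʐ/ are both retroflex), so this form is consistent with the same rule.
The rule targets /ʁ/ (voiced uvular fricative), which sits after the trigger /ŋ/ (velar).
A voiced velar fricative is [ɣ], so the surface segment is [ɣ].

[ɲʊŋɣɪ]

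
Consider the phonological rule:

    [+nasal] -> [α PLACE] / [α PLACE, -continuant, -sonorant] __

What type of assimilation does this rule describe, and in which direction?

The rule copies the place features (abbreviated [PLACE]) from the environment onto the target, so the assimilating feature is place.
Since the environment is written before the underscore, the trigger precedes the target; the direction is progressive.

progressive place assimilation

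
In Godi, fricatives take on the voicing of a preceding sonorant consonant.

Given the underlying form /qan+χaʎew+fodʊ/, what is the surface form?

[qanʁaʎewvodʊ]

The rule targets /χ/ (voiceless uvular fricative), which sits after the trigger /n/ (voiced).
A voiced uvular fricative is [ʁ], so the surface segment is [ʁ].
At the second juncture, /f/ likewise becomes [v] adjacent to /w/.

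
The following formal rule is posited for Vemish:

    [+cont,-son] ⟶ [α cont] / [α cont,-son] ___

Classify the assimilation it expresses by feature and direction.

progressive manner assimilation

The shared variable α links the value of [cont] on the target to that of the neighbouring obstruent. [cont] distinguishes stops from fricatives — a manner-of-articulation feature — so this is manner assimilation.
The conditioning segment sits to the left of the focus bar, meaning the trigger precedes the segment that changes — progressive assimilation.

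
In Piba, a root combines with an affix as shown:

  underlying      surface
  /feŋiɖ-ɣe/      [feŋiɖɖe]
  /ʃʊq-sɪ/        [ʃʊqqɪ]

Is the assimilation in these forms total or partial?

Comparing underlying and surface forms, /ɣ/ → [ɖ] is the alternation; the neighbouring /ɖ/ is constant.
The output [ɖ] is identical to the trigger /ɖ/ — every feature (place, manner, voicing) has been copied — so this is total assimilation.
The remaining alternation confirms this: /s/ → [q] after /q/ — in each case the output is a copy of the preceding consonant.

total assimilation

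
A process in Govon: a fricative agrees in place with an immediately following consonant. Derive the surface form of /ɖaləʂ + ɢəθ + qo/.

[ɖaləχɢəχqo]

/ʂ/ is a voiceless retroflex fricative. The following trigger /ɢ/ is uvular, so /ʂ/ must become uvular as well.
The voiceless uvular fricative is [χ], so /ʂ/ → [χ].
The same rule applies at the second boundary: /θ/ → [χ] next to /q/.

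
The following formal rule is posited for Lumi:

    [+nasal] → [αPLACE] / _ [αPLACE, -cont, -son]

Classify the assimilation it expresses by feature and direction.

regressive place assimilation

The shared variable α links the value of the place features (abbreviated [PLACE]) on the target to the same value on the neighbouring segment, so place is the feature that assimilates.
The conditioning segment sits to the right of the focus bar, meaning the trigger follows the segment that changes — regressive assimilation.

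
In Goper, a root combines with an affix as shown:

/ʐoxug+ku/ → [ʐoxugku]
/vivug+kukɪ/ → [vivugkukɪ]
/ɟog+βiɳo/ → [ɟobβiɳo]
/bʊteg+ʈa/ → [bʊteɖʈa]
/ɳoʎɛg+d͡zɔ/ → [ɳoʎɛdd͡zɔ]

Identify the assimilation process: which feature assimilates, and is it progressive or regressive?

Comparing underlying and surface forms, /g/ → [b] is the alternation; the neighbouring /β/ is constant.
The change velar → bilabial matches the place of the following /β/, identifying this as place assimilation.
Manner and voice are unchanged, so the assimilation is partial, not total.
The same holds elsewhere in the data: /g/ → [ɖ] before /ʈ/ (velar → retroflex, matching retroflex); /g/ → [d] before /d͡z/ (velar → alveolar, matching alveolar) — only place changes, and always toward the following segment.
No alternation appears in [ʐoxugku], [vivugkukɪ]: there the adjacent consonants already agree in place (/g/ and /k/ are both velar; /g/ and /k/ are both velar), so these forms are consistent with the same rule.
Since the segment that changes precedes the conditioning segment, the assimilation is regressive.

regressive place assimilation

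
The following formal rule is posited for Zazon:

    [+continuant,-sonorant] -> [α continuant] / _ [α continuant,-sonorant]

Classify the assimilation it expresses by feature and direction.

The rule copies [continuant] (continuancy) from the environment onto the target fricatives; since [±continuant] encodes the stop/fricative manner contrast, the assimilating dimension is manner.
The conditioning segment sits to the right of the focus bar, meaning the trigger follows the segment that changes — regressive assimilation.

regressive manner assimilation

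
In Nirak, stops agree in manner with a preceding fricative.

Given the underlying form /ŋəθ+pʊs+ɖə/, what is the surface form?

[ŋəθɸʊsʐə]

/p/ is a voiceless bilabial stop. The preceding trigger /θ/ is a fricative, so /p/ must become a fricative as well.
The voiceless bilabial fricative is [ɸ], so /p/ → [ɸ].
At the second juncture, /ɖ/ likewise becomes [ʐ] adjacent to /s/.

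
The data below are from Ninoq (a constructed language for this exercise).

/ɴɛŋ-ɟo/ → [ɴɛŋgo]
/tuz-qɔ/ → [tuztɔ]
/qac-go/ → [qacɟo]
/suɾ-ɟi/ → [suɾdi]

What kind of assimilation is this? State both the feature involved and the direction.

progressive place assimilation

Comparing underlying and surface forms, /ɟ/ → [g] is the alternation; the neighbouring /ŋ/ is constant.
The change palatal → velar matches the place of the preceding /ŋ/, identifying this as place assimilation.
Manner and voice are unchanged, so the assimilation is partial, not total.
The other alternating forms pattern the same way: /q/ → [t] after /z/ (uvular → alveolar, matching alveolar); /g/ → [ɟ] after /c/ (velar → palatal, matching palatal); /ɟ/ → [d] after /ɾ/ (palatal → alveolar, matching alveolar) — only place changes, and always toward the preceding segment.
Since the segment that changes follows the conditioning segment, the assimilation is progressive.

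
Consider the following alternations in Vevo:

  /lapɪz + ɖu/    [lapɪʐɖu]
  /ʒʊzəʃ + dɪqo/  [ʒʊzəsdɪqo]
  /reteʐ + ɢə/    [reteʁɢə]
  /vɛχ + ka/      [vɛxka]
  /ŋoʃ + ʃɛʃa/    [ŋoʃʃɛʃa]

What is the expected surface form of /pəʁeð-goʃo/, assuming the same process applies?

The data show regressive place assimilation: /z/ → [ʐ] before /ɖ/; /ʃ/ → [s] before /d/; /ʐ/ → [ʁ] before /ɢ/; /χ/ → [x] before /k/. In each pair only place changes, matching the following consonant, while manner and voice stay constant.
No alternation appears in [ŋoʃʃɛʃa]: there the adjacent consonants already agree in place (/ʃ/ and /ʃ/ are both postalveolar), so this form is consistent with the same rule.
/ð/ is a voiced dental fricative. The following trigger /g/ is velar, so /ð/ must become velar as well.
Changing only its place to velar gives [ɣ] — the voiced velar fricative.

[pəʁeɣgoʃo]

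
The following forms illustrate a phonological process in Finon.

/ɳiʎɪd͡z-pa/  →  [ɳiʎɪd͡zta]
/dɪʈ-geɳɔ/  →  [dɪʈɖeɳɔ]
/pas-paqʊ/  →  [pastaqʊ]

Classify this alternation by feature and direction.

progressive place assimilation

The segment that alternates is /p/, which surfaces as [t] when adjacent to /d͡z/.
/p/ is bilabial while /d͡z/ is alveolar; the output [t] is alveolar, matching the trigger — so the feature that spreads is place.
Manner and voice are unchanged, so the assimilation is partial, not total.
The same holds elsewhere in the data: /g/ → [ɖ] after /ʈ/ (velar → retroflex, matching retroflex); /p/ → [t] after /s/ (bilabial → alveolar, matching alveolar) — only place changes, and always toward the preceding segment.
The trigger is the preceding segment, so the direction is progressive (perseverative).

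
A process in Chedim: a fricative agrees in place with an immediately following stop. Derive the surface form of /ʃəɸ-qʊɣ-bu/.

[ʃəχqʊβbu]

The rule targets /ɸ/ (voiceless bilabial fricative), which sits before the trigger /q/ (uvular).
The voiceless uvular fricative is [χ], so /ɸ/ → [χ].
At the second juncture, /ɣ/ likewise becomes [β] adjacent to /b/.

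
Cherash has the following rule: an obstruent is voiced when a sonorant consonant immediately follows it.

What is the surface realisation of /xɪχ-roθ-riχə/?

/χ/ is a voiceless uvular fricative. The following trigger /r/ is voiced, so /χ/ must become voiced as well.
Changing only its voicing to voiced gives [ʁ] — the voiced uvular fricative.
The same rule applies at the second boundary: /θ/ → [ð] next to /r/.

[xɪʁroðriχə]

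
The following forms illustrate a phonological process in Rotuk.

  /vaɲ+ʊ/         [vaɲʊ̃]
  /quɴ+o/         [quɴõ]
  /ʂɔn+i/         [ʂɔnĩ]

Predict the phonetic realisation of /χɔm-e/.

[χɔmẽ]

The data show progressive nasality assimilation (vowel nasalisation): /ʊ/ → [ʊ̃] after /ɲ/; /o/ → [õ] after /ɴ/; /i/ → [ĩ] after /n/ — a vowel is nasalised by an immediately preceding nasal consonant.
/e/ sits next to the nasal /m/ and is therefore nasalised to [ẽ].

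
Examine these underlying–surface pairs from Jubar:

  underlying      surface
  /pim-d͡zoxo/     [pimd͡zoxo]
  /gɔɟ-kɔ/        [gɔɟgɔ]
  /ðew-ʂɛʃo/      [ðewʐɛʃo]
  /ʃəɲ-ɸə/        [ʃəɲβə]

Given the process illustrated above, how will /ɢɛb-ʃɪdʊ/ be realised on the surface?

The data show progressive voicing assimilation: /k/ → [g] after /ɟ/; /ʂ/ → [ʐ] after /w/; /ɸ/ → [β] after /ɲ/. In each pair only voicing changes, matching the preceding consonant, while place and manner stay constant.
Nothing changes in [pimd͡zoxo]: there the adjacent consonants already agree in voicing (/d͡z/ and /m/ are both voiced), so this form is consistent with the same rule.
The rule targets /ʃ/ (voiceless postalveolar fricative), which sits after the trigger /b/ (voiced).
The voiced postalveolar fricative is [ʒ], so /ʃ/ → [ʒ].

[ɢɛbʒɪdʊ]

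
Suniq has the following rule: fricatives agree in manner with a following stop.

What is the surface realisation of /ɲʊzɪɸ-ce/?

[ɲʊzɪpce]

/ɸ/ is a voiceless bilabial fricative. The following trigger /c/ is a stop, so /ɸ/ must become a stop as well.
A voiceless bilabial stop is [p], so the surface segment is [p].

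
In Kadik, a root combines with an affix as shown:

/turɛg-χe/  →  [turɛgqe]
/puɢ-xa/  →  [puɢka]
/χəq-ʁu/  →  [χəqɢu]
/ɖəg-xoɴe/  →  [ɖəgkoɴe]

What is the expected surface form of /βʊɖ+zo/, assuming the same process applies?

[βʊɖdo]

The data show progressive manner assimilation: /χ/ → [q] after /g/; /x/ → [k] after /ɢ/; /ʁ/ → [ɢ] after /q/; /x/ → [k] after /g/. In each pair only manner changes, matching the preceding consonant, while place and voice stay constant.
/z/ is a voiced alveolar fricative. The preceding trigger /ɖ/ is a stop, so /z/ must become a stop as well.
A voiced alveolar stop is [d], so the surface segment is [d].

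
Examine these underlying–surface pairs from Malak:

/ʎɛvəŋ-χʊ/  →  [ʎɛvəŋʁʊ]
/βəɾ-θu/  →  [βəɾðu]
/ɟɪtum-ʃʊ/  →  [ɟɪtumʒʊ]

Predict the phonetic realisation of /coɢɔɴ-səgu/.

The data show progressive voicing assimilation: /χ/ → [ʁ] after /ŋ/; /θ/ → [ð] after /ɾ/; /ʃ/ → [ʒ] after /m/. In each pair only voicing changes, matching the preceding consonant, while place and manner stay constant.
The rule targets /s/ (voiceless alveolar fricative), which sits after the trigger /ɴ/ (voiced).
The voiced alveolar fricative is [z], so /s/ → [z].

[coɢɔɴzəgu]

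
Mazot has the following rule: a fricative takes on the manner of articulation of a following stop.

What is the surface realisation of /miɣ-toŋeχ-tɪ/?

[migtoŋeqtɪ]

The rule targets /ɣ/ (voiced velar fricative), which sits before the trigger /t/ (stop).
Changing only its manner to stop gives [g] — the voiced velar stop.
At the second juncture, /χ/ likewise becomes [q] adjacent to /t/.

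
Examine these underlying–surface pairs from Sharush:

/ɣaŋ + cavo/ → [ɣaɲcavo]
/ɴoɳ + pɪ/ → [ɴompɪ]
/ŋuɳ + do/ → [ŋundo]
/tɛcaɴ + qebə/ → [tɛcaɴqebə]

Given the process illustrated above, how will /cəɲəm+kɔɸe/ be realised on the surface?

The data show regressive place assimilation: /ŋ/ → [ɲ] before /c/; /ɳ/ → [m] before /p/; /ɳ/ → [n] before /d/. In each pair only place changes, matching the following consonant, while manner and voice stay constant.
No alternation appears in [tɛcaɴqebə]: there the adjacent consonants already agree in place (/ɴ/ and /q/ are both uvular), so this form is consistent with the same rule.
The rule targets /m/ (voiced bilabial nasal), which sits before the trigger /k/ (velar).
A voiced velar nasal is [ŋ], so the surface segment is [ŋ].

[cəɲəŋkɔɸe]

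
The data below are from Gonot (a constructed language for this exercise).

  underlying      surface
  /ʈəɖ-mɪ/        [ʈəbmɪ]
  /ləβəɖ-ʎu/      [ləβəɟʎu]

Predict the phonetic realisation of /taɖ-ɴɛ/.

The data show regressive place assimilation: /ɖ/ → [b] before /m/; /ɖ/ → [ɟ] before /ʎ/. In each pair only place changes, matching the following consonant, while manner and voice stay constant.
/ɖ/ is a voiced retroflex stop. The following trigger /ɴ/ is uvular, so /ɖ/ must become uvular as well.
The voiced uvular stop is [ɢ], so /ɖ/ → [ɢ].

[taɢɴɛ]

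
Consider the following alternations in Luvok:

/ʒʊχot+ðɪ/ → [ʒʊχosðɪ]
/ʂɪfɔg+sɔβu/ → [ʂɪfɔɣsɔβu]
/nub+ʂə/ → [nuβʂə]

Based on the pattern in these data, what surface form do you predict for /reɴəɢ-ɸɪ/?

[reɴəʁɸɪ]

The data show regressive manner assimilation: /t/ → [s] before /ð/; /g/ → [ɣ] before /s/; /b/ → [β] before /ʂ/. In each pair only manner changes, matching the following consonant, while place and voice stay constant.
The rule targets /ɢ/ (voiced uvular stop), which sits before the trigger /ɸ/ (fricative).
Changing only its manner to fricative gives [ʁ] — the voiced uvular fricative.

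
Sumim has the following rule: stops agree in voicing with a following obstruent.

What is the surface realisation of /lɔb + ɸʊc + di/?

[lɔpɸʊɟdi]

/b/ is a voiced bilabial stop. The following trigger /ɸ/ is voiceless, so /b/ must become voiceless as well.
Changing only its voicing to voiceless gives [p] — the voiceless bilabial stop.
The same rule applies at the second boundary: /c/ → [ɟ] next to /d/.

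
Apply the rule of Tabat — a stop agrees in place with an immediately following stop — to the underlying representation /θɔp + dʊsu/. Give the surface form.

The rule targets /p/ (voiceless bilabial stop), which sits before the trigger /d/ (alveolar).
Changing only its place to alveolar gives [t] — the voiceless alveolar stop.

[θɔtdʊsu]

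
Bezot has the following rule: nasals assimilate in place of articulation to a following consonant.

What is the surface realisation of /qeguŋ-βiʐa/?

/ŋ/ is a voiced velar nasal. The following trigger /β/ is bilabial, so /ŋ/ must become bilabial as well.
The voiced bilabial nasal is [m], so /ŋ/ → [m].

[qegumβiʐa]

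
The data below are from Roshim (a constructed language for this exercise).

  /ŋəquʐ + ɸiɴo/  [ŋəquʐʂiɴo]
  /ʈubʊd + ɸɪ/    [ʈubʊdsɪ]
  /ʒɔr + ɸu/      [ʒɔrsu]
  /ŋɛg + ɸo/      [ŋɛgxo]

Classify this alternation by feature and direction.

progressive place assimilation

Comparing underlying and surface forms, /ɸ/ → [ʂ] is the alternation; the neighbouring /ʐ/ is constant.
/ɸ/ is bilabial while /ʐ/ is retroflex; the output [ʂ] is retroflex, matching the trigger — so the feature that spreads is place.
Manner and voice are unchanged, so the assimilation is partial, not total.
Checking the remaining alternations: /ɸ/ → [s] after /d/ (bilabial → alveolar, matching alveolar); /ɸ/ → [s] after /r/ (bilabial → alveolar, matching alveolar); /ɸ/ → [x] after /g/ (bilabial → velar, matching velar) — only place changes, and always toward the preceding segment.
The trigger is the preceding segment, so the direction is progressive (perseverative).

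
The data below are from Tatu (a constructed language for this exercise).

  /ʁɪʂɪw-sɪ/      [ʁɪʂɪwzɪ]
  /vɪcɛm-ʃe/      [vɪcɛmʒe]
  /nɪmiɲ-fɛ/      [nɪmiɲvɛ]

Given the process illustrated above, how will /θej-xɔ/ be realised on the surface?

The data show progressive voicing assimilation: /s/ → [z] after /w/; /ʃ/ → [ʒ] after /m/; /f/ → [v] after /ɲ/. In each pair only voicing changes, matching the preceding consonant, while place and manner stay constant.
/x/ is a voiceless velar fricative. The preceding trigger /j/ is voiced, so /x/ must become voiced as well.
The voiced velar fricative is [ɣ], so /x/ → [ɣ].

[θejɣɔ]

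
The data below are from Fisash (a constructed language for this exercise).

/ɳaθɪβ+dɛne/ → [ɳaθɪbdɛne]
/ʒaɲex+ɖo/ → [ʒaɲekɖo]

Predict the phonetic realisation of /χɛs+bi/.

The data show regressive manner assimilation: /β/ → [b] before /d/; /x/ → [k] before /ɖ/. In each pair only manner changes, matching the following consonant, while place and voice stay constant.
/s/ is a voiceless alveolar fricative. The following trigger /b/ is a stop, so /s/ must become a stop as well.
A voiceless alveolar stop is [t], so the surface segment is [t].

[χɛtbi]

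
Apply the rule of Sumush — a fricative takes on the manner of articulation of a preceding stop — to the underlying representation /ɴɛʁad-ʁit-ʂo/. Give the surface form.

/ʁ/ is a voiced uvular fricative. The preceding trigger /d/ is a stop, so /ʁ/ must become a stop as well.
Changing only its manner to stop gives [ɢ] — the voiced uvular stop.
The same rule applies at the second boundary: /ʂ/ → [ʈ] next to /t/.

[ɴɛʁadɢitʈo]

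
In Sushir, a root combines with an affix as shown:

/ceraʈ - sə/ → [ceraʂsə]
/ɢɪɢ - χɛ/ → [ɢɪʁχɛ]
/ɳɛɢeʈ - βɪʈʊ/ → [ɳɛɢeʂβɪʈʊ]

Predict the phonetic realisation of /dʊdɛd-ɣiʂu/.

The data show regressive manner assimilation: /ʈ/ → [ʂ] before /s/; /ɢ/ → [ʁ] before /χ/; /ʈ/ → [ʂ] before /β/. In each pair only manner changes, matching the following consonant, while place and voice stay constant.
/d/ is a voiced alveolar stop. The following trigger /ɣ/ is a fricative, so /d/ must become a fricative as well.
A voiced alveolar fricative is [z], so the surface segment is [z].

[dʊdɛzɣiʂu]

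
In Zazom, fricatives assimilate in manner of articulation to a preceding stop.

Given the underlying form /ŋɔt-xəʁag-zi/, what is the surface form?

[ŋɔtkəʁagdi]

/x/ is a voiceless velar fricative. The preceding trigger /t/ is a stop, so /x/ must become a stop as well.
The voiceless velar stop is [k], so /x/ → [k].
At the second juncture, /z/ likewise becomes [d] adjacent to /g/.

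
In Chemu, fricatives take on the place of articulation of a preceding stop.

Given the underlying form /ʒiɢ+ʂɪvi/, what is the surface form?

The rule targets /ʂ/ (voiceless retroflex fricative), which sits after the trigger /ɢ/ (uvular).
A voiceless uvular fricative is [χ], so the surface segment is [χ].

[ʒiɢχɪvi]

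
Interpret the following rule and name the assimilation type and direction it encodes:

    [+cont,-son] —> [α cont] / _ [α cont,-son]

The shared variable α links the value of [cont] on the target to that of the neighbouring obstruent. [cont] distinguishes stops from fricatives — a manner-of-articulation feature — so this is manner assimilation.
Since the environment is written after the underscore, the trigger follows the target; the direction is regressive.

regressive manner assimilation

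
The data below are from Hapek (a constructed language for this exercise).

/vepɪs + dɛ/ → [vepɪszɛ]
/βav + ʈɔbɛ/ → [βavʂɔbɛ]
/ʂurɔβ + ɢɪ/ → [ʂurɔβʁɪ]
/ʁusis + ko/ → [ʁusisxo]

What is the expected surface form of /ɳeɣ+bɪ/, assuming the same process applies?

The data show progressive manner assimilation: /d/ → [z] after /s/; /ʈ/ → [ʂ] after /v/; /ɢ/ → [ʁ] after /β/; /k/ → [x] after /s/. In each pair only manner changes, matching the preceding consonant, while place and voice stay constant.
The rule targets /b/ (voiced bilabial stop), which sits after the trigger /ɣ/ (fricative).
A voiced bilabial fricative is [β], so the surface segment is [β].

[ɳeɣβɪ]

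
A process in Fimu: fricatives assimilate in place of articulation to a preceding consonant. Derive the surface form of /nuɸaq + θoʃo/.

[nuɸaqχoʃo]

The rule targets /θ/ (voiceless dental fricative), which sits after the trigger /q/ (uvular).
The voiceless uvular fricative is [χ], so /θ/ → [χ].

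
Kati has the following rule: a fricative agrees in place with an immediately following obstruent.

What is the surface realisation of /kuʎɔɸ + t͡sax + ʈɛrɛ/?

The rule targets /ɸ/ (voiceless bilabial fricative), which sits before the trigger /t͡s/ (alveolar).
A voiceless alveolar fricative is [s], so the surface segment is [s].
At the second juncture, /x/ likewise becomes [ʂ] adjacent to /ʈ/.

[kuʎɔst͡saʂʈɛrɛ]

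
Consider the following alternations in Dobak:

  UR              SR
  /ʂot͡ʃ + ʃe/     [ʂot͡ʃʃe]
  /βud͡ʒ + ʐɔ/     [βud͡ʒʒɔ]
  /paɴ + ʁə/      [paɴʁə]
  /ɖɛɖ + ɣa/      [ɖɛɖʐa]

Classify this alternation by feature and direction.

The segment that alternates is /ʐ/, which surfaces as [ʒ] when adjacent to /d͡ʒ/.
The change retroflex → postalveolar matches the place of the preceding /d͡ʒ/, identifying this as place assimilation.
Manner and voice are unchanged, so the assimilation is partial, not total.
The other alternating form patterns the same way: /ɣ/ → [ʐ] after /ɖ/ (velar → retroflex, matching retroflex) — only place changes, and always toward the preceding segment.
No alternation appears in [ʂot͡ʃʃe], [paɴʁə]: there the adjacent consonants already agree in place (/ʃ/ and /t͡ʃ/ are both postalveolar; /ʁ/ and /ɴ/ are both uvular), so these forms are consistent with the same rule.
Since the segment that changes follows the conditioning segment, the assimilation is progressive.

progressive place assimilation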